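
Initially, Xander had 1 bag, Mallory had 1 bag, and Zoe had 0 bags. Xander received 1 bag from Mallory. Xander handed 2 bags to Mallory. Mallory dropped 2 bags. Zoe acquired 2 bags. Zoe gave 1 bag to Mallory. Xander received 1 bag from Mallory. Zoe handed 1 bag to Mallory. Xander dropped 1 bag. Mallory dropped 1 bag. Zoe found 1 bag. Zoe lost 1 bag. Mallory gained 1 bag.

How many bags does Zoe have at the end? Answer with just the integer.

Tracking counts step by step:
Start: Xander=1, Mallory=1, Zoe=0
Event 1 (Mallory -> Xander, 1): Mallory: 1 -> 0, Xander: 1 -> 2. State: Xander=2, Mallory=0, Zoe=0
Event 2 (Xander -> Mallory, 2): Xander: 2 -> 0, Mallory: 0 -> 2. State: Xander=0, Mallory=2, Zoe=0
Event 3 (Mallory -2): Mallory: 2 -> 0. State: Xander=0, Mallory=0, Zoe=0
Event 4 (Zoe +2): Zoe: 0 -> 2. State: Xander=0, Mallory=0, Zoe=2
Event 5 (Zoe -> Mallory, 1): Zoe: 2 -> 1, Mallory: 0 -> 1. State: Xander=0, Mallory=1, Zoe=1
Event 6 (Mallory -> Xander, 1): Mallory: 1 -> 0, Xander: 0 -> 1. State: Xander=1, Mallory=0, Zoe=1
Event 7 (Zoe -> Mallory, 1): Zoe: 1 -> 0, Mallory: 0 -> 1. State: Xander=1, Mallory=1, Zoe=0
Event 8 (Xander -1): Xander: 1 -> 0. State: Xander=0, Mallory=1, Zoe=0
Event 9 (Mallory -1): Mallory: 1 -> 0. State: Xander=0, Mallory=0, Zoe=0
Event 10 (Zoe +1): Zoe: 0 -> 1. State: Xander=0, Mallory=0, Zoe=1
Event 11 (Zoe -1): Zoe: 1 -> 0. State: Xander=0, Mallory=0, Zoe=0
Event 12 (Mallory +1): Mallory: 0 -> 1. State: Xander=0, Mallory=1, Zoe=0

Zoe's final count: 0

Answer: 0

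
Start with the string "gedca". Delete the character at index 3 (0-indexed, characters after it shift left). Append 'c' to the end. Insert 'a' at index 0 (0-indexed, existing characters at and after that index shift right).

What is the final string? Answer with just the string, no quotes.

Applying each edit step by step:
Start: "gedca"
Op 1 (delete idx 3 = 'c'): "gedca" -> "geda"
Op 2 (append 'c'): "geda" -> "gedac"
Op 3 (insert 'a' at idx 0): "gedac" -> "agedac"

Answer: agedac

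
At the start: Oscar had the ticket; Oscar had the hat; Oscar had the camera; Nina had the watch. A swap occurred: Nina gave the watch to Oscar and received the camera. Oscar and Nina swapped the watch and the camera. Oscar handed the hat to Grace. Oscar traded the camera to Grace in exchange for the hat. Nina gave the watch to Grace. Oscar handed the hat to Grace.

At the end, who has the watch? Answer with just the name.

Tracking all object holders:
Start: ticket:Oscar, hat:Oscar, camera:Oscar, watch:Nina
Event 1 (swap watch<->camera: now watch:Oscar, camera:Nina). State: ticket:Oscar, hat:Oscar, camera:Nina, watch:Oscar
Event 2 (swap watch<->camera: now watch:Nina, camera:Oscar). State: ticket:Oscar, hat:Oscar, camera:Oscar, watch:Nina
Event 3 (give hat: Oscar -> Grace). State: ticket:Oscar, hat:Grace, camera:Oscar, watch:Nina
Event 4 (swap camera<->hat: now camera:Grace, hat:Oscar). State: ticket:Oscar, hat:Oscar, camera:Grace, watch:Nina
Event 5 (give watch: Nina -> Grace). State: ticket:Oscar, hat:Oscar, camera:Grace, watch:Grace
Event 6 (give hat: Oscar -> Grace). State: ticket:Oscar, hat:Grace, camera:Grace, watch:Grace

Final state: ticket:Oscar, hat:Grace, camera:Grace, watch:Grace
The watch is held by Grace.

Answer: Grace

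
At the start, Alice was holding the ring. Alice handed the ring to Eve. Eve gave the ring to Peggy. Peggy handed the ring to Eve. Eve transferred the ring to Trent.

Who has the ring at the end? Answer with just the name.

Answer: Trent

Derivation:
Tracking the ring through each event:
Start: Alice has the ring.
After event 1: Eve has the ring.
After event 2: Peggy has the ring.
After event 3: Eve has the ring.
After event 4: Trent has the ring.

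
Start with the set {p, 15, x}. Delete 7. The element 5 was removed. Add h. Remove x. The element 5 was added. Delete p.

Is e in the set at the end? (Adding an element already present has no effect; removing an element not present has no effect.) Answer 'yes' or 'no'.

Answer: no

Derivation:
Tracking the set through each operation:
Start: {15, p, x}
Event 1 (remove 7): not present, no change. Set: {15, p, x}
Event 2 (remove 5): not present, no change. Set: {15, p, x}
Event 3 (add h): added. Set: {15, h, p, x}
Event 4 (remove x): removed. Set: {15, h, p}
Event 5 (add 5): added. Set: {15, 5, h, p}
Event 6 (remove p): removed. Set: {15, 5, h}

Final set: {15, 5, h} (size 3)
e is NOT in the final set.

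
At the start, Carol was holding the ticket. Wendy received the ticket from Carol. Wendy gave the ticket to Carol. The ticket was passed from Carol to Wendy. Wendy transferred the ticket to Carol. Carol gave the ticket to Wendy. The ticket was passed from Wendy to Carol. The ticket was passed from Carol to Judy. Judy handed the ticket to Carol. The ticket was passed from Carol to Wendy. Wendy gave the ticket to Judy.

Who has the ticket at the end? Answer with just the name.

Answer: Judy

Derivation:
Tracking the ticket through each event:
Start: Carol has the ticket.
After event 1: Wendy has the ticket.
After event 2: Carol has the ticket.
After event 3: Wendy has the ticket.
After event 4: Carol has the ticket.
After event 5: Wendy has the ticket.
After event 6: Carol has the ticket.
After event 7: Judy has the ticket.
After event 8: Carol has the ticket.
After event 9: Wendy has the ticket.
After event 10: Judy has the ticket.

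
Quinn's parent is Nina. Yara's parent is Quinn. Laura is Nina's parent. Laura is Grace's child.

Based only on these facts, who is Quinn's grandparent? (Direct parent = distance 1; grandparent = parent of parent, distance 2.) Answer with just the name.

Reconstructing the parent chain from the given facts:
  Grace -> Laura -> Nina -> Quinn -> Yara
(each arrow means 'parent of the next')
Positions in the chain (0 = top):
  position of Grace: 0
  position of Laura: 1
  position of Nina: 2
  position of Quinn: 3
  position of Yara: 4

Quinn is at position 3; the grandparent is 2 steps up the chain, i.e. position 1: Laura.

Answer: Laura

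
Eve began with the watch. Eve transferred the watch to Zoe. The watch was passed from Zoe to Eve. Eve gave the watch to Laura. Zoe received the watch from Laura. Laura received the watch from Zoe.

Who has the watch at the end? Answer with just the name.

Tracking the watch through each event:
Start: Eve has the watch.
After event 1: Zoe has the watch.
After event 2: Eve has the watch.
After event 3: Laura has the watch.
After event 4: Zoe has the watch.
After event 5: Laura has the watch.

Answer: Laura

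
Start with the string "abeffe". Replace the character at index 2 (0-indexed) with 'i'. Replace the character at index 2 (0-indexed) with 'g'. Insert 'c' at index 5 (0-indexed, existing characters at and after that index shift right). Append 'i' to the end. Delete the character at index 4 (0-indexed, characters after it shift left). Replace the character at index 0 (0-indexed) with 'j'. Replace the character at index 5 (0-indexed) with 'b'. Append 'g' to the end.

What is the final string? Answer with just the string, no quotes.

Answer: jbgfcbig

Derivation:
Applying each edit step by step:
Start: "abeffe"
Op 1 (replace idx 2: 'e' -> 'i'): "abeffe" -> "abiffe"
Op 2 (replace idx 2: 'i' -> 'g'): "abiffe" -> "abgffe"
Op 3 (insert 'c' at idx 5): "abgffe" -> "abgffce"
Op 4 (append 'i'): "abgffce" -> "abgffcei"
Op 5 (delete idx 4 = 'f'): "abgffcei" -> "abgfcei"
Op 6 (replace idx 0: 'a' -> 'j'): "abgfcei" -> "jbgfcei"
Op 7 (replace idx 5: 'e' -> 'b'): "jbgfcei" -> "jbgfcbi"
Op 8 (append 'g'): "jbgfcbi" -> "jbgfcbig"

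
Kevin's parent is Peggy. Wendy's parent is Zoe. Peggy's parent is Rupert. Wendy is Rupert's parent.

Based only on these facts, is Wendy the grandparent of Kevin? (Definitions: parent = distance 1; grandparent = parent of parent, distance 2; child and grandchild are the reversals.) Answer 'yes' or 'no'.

Reconstructing the parent chain from the given facts:
  Zoe -> Wendy -> Rupert -> Peggy -> Kevin
(each arrow means 'parent of the next')
Positions in the chain (0 = top):
  position of Zoe: 0
  position of Wendy: 1
  position of Rupert: 2
  position of Peggy: 3
  position of Kevin: 4

Wendy is at position 1, Kevin is at position 4; signed distance (j - i) = 3.
'grandparent' requires j - i = 2. Actual distance is 3, so the relation does NOT hold.

Answer: no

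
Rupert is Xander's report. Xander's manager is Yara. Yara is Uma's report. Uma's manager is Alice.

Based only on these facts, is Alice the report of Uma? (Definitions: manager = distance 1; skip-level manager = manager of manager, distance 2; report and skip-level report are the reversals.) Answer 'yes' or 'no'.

Reconstructing the manager chain from the given facts:
  Alice -> Uma -> Yara -> Xander -> Rupert
(each arrow means 'manager of the next')
Positions in the chain (0 = top):
  position of Alice: 0
  position of Uma: 1
  position of Yara: 2
  position of Xander: 3
  position of Rupert: 4

Alice is at position 0, Uma is at position 1; signed distance (j - i) = 1.
'report' requires j - i = -1. Actual distance is 1, so the relation does NOT hold.

Answer: no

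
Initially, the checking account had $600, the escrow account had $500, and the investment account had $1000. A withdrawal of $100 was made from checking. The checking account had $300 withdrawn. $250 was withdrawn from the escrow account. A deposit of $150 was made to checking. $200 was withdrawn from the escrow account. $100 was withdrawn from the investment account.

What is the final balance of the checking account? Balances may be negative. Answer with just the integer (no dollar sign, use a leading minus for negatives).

Answer: 350

Derivation:
Tracking account balances step by step:
Start: checking=600, escrow=500, investment=1000
Event 1 (withdraw 100 from checking): checking: 600 - 100 = 500. Balances: checking=500, escrow=500, investment=1000
Event 2 (withdraw 300 from checking): checking: 500 - 300 = 200. Balances: checking=200, escrow=500, investment=1000
Event 3 (withdraw 250 from escrow): escrow: 500 - 250 = 250. Balances: checking=200, escrow=250, investment=1000
Event 4 (deposit 150 to checking): checking: 200 + 150 = 350. Balances: checking=350, escrow=250, investment=1000
Event 5 (withdraw 200 from escrow): escrow: 250 - 200 = 50. Balances: checking=350, escrow=50, investment=1000
Event 6 (withdraw 100 from investment): investment: 1000 - 100 = 900. Balances: checking=350, escrow=50, investment=900

Final balance of checking: 350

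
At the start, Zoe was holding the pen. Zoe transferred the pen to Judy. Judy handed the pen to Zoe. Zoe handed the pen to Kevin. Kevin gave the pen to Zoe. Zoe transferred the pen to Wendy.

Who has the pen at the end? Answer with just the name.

Tracking the pen through each event:
Start: Zoe has the pen.
After event 1: Judy has the pen.
After event 2: Zoe has the pen.
After event 3: Kevin has the pen.
After event 4: Zoe has the pen.
After event 5: Wendy has the pen.

Answer: Wendy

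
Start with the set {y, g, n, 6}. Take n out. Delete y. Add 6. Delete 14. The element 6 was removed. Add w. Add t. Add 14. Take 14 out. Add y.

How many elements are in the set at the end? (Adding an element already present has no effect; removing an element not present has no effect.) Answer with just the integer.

Answer: 4

Derivation:
Tracking the set through each operation:
Start: {6, g, n, y}
Event 1 (remove n): removed. Set: {6, g, y}
Event 2 (remove y): removed. Set: {6, g}
Event 3 (add 6): already present, no change. Set: {6, g}
Event 4 (remove 14): not present, no change. Set: {6, g}
Event 5 (remove 6): removed. Set: {g}
Event 6 (add w): added. Set: {g, w}
Event 7 (add t): added. Set: {g, t, w}
Event 8 (add 14): added. Set: {14, g, t, w}
Event 9 (remove 14): removed. Set: {g, t, w}
Event 10 (add y): added. Set: {g, t, w, y}

Final set: {g, t, w, y} (size 4)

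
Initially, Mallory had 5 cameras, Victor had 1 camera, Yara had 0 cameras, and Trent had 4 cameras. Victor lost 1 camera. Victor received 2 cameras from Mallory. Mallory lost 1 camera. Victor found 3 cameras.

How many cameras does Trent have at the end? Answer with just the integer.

Tracking counts step by step:
Start: Mallory=5, Victor=1, Yara=0, Trent=4
Event 1 (Victor -1): Victor: 1 -> 0. State: Mallory=5, Victor=0, Yara=0, Trent=4
Event 2 (Mallory -> Victor, 2): Mallory: 5 -> 3, Victor: 0 -> 2. State: Mallory=3, Victor=2, Yara=0, Trent=4
Event 3 (Mallory -1): Mallory: 3 -> 2. State: Mallory=2, Victor=2, Yara=0, Trent=4
Event 4 (Victor +3): Victor: 2 -> 5. State: Mallory=2, Victor=5, Yara=0, Trent=4

Trent's final count: 4

Answer: 4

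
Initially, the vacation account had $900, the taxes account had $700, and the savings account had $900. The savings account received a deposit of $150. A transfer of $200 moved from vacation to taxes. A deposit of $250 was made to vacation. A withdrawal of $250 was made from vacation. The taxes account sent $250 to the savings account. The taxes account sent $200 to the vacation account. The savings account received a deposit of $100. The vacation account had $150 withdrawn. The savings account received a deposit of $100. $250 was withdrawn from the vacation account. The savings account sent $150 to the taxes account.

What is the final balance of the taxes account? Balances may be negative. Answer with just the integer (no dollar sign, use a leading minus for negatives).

Tracking account balances step by step:
Start: vacation=900, taxes=700, savings=900
Event 1 (deposit 150 to savings): savings: 900 + 150 = 1050. Balances: vacation=900, taxes=700, savings=1050
Event 2 (transfer 200 vacation -> taxes): vacation: 900 - 200 = 700, taxes: 700 + 200 = 900. Balances: vacation=700, taxes=900, savings=1050
Event 3 (deposit 250 to vacation): vacation: 700 + 250 = 950. Balances: vacation=950, taxes=900, savings=1050
Event 4 (withdraw 250 from vacation): vacation: 950 - 250 = 700. Balances: vacation=700, taxes=900, savings=1050
Event 5 (transfer 250 taxes -> savings): taxes: 900 - 250 = 650, savings: 1050 + 250 = 1300. Balances: vacation=700, taxes=650, savings=1300
Event 6 (transfer 200 taxes -> vacation): taxes: 650 - 200 = 450, vacation: 700 + 200 = 900. Balances: vacation=900, taxes=450, savings=1300
Event 7 (deposit 100 to savings): savings: 1300 + 100 = 1400. Balances: vacation=900, taxes=450, savings=1400
Event 8 (withdraw 150 from vacation): vacation: 900 - 150 = 750. Balances: vacation=750, taxes=450, savings=1400
Event 9 (deposit 100 to savings): savings: 1400 + 100 = 1500. Balances: vacation=750, taxes=450, savings=1500
Event 10 (withdraw 250 from vacation): vacation: 750 - 250 = 500. Balances: vacation=500, taxes=450, savings=1500
Event 11 (transfer 150 savings -> taxes): savings: 1500 - 150 = 1350, taxes: 450 + 150 = 600. Balances: vacation=500, taxes=600, savings=1350

Final balance of taxes: 600

Answer: 600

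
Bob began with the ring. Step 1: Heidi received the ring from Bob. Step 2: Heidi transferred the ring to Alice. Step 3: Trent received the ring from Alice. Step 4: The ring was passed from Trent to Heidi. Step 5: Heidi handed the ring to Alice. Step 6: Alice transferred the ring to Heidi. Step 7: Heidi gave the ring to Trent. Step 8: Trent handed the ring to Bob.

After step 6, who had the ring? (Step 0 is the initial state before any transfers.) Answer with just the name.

Tracking the ring holder through step 6:
After step 0 (start): Bob
After step 1: Heidi
After step 2: Alice
After step 3: Trent
After step 4: Heidi
After step 5: Alice
After step 6: Heidi

At step 6, the holder is Heidi.

Answer: Heidi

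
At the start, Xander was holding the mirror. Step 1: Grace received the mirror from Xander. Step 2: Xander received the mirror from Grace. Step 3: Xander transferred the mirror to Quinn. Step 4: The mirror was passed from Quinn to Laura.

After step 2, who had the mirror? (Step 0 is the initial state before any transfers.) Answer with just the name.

Tracking the mirror holder through step 2:
After step 0 (start): Xander
After step 1: Grace
After step 2: Xander

At step 2, the holder is Xander.

Answer: Xander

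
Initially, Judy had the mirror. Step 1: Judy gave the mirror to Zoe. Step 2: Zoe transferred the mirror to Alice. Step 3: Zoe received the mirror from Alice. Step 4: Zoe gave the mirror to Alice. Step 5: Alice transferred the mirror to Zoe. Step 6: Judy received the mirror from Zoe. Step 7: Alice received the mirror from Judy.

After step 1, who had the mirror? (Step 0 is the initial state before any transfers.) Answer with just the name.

Answer: Zoe

Derivation:
Tracking the mirror holder through step 1:
After step 0 (start): Judy
After step 1: Zoe

At step 1, the holder is Zoe.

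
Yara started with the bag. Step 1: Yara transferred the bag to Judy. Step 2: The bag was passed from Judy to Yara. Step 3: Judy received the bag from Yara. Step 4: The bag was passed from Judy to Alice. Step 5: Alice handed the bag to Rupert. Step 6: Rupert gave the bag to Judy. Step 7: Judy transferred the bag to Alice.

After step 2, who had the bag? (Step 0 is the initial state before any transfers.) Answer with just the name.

Answer: Yara

Derivation:
Tracking the bag holder through step 2:
After step 0 (start): Yara
After step 1: Judy
After step 2: Yara

At step 2, the holder is Yara.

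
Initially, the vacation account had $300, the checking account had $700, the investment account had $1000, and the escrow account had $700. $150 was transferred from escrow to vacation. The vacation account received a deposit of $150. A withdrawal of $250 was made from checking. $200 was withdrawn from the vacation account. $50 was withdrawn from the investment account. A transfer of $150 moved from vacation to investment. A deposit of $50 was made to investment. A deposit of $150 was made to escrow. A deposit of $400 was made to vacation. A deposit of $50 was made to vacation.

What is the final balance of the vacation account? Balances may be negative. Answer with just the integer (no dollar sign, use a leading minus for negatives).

Answer: 700

Derivation:
Tracking account balances step by step:
Start: vacation=300, checking=700, investment=1000, escrow=700
Event 1 (transfer 150 escrow -> vacation): escrow: 700 - 150 = 550, vacation: 300 + 150 = 450. Balances: vacation=450, checking=700, investment=1000, escrow=550
Event 2 (deposit 150 to vacation): vacation: 450 + 150 = 600. Balances: vacation=600, checking=700, investment=1000, escrow=550
Event 3 (withdraw 250 from checking): checking: 700 - 250 = 450. Balances: vacation=600, checking=450, investment=1000, escrow=550
Event 4 (withdraw 200 from vacation): vacation: 600 - 200 = 400. Balances: vacation=400, checking=450, investment=1000, escrow=550
Event 5 (withdraw 50 from investment): investment: 1000 - 50 = 950. Balances: vacation=400, checking=450, investment=950, escrow=550
Event 6 (transfer 150 vacation -> investment): vacation: 400 - 150 = 250, investment: 950 + 150 = 1100. Balances: vacation=250, checking=450, investment=1100, escrow=550
Event 7 (deposit 50 to investment): investment: 1100 + 50 = 1150. Balances: vacation=250, checking=450, investment=1150, escrow=550
Event 8 (deposit 150 to escrow): escrow: 550 + 150 = 700. Balances: vacation=250, checking=450, investment=1150, escrow=700
Event 9 (deposit 400 to vacation): vacation: 250 + 400 = 650. Balances: vacation=650, checking=450, investment=1150, escrow=700
Event 10 (deposit 50 to vacation): vacation: 650 + 50 = 700. Balances: vacation=700, checking=450, investment=1150, escrow=700

Final balance of vacation: 700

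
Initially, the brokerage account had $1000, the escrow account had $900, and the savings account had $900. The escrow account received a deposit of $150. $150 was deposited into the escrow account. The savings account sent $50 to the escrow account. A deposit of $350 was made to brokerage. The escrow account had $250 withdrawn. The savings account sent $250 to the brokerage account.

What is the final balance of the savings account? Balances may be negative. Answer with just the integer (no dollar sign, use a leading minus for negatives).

Answer: 600

Derivation:
Tracking account balances step by step:
Start: brokerage=1000, escrow=900, savings=900
Event 1 (deposit 150 to escrow): escrow: 900 + 150 = 1050. Balances: brokerage=1000, escrow=1050, savings=900
Event 2 (deposit 150 to escrow): escrow: 1050 + 150 = 1200. Balances: brokerage=1000, escrow=1200, savings=900
Event 3 (transfer 50 savings -> escrow): savings: 900 - 50 = 850, escrow: 1200 + 50 = 1250. Balances: brokerage=1000, escrow=1250, savings=850
Event 4 (deposit 350 to brokerage): brokerage: 1000 + 350 = 1350. Balances: brokerage=1350, escrow=1250, savings=850
Event 5 (withdraw 250 from escrow): escrow: 1250 - 250 = 1000. Balances: brokerage=1350, escrow=1000, savings=850
Event 6 (transfer 250 savings -> brokerage): savings: 850 - 250 = 600, brokerage: 1350 + 250 = 1600. Balances: brokerage=1600, escrow=1000, savings=600

Final balance of savings: 600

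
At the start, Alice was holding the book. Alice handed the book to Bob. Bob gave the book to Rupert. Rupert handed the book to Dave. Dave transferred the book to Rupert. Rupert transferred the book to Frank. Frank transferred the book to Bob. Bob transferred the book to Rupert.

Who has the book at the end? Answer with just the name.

Tracking the book through each event:
Start: Alice has the book.
After event 1: Bob has the book.
After event 2: Rupert has the book.
After event 3: Dave has the book.
After event 4: Rupert has the book.
After event 5: Frank has the book.
After event 6: Bob has the book.
After event 7: Rupert has the book.

Answer: Rupert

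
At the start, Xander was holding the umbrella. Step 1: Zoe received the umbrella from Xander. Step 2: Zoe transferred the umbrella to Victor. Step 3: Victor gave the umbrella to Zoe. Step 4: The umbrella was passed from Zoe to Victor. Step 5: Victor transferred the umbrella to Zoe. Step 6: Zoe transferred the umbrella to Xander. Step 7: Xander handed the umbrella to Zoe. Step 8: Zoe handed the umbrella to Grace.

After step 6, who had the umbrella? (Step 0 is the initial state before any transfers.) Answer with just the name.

Tracking the umbrella holder through step 6:
After step 0 (start): Xander
After step 1: Zoe
After step 2: Victor
After step 3: Zoe
After step 4: Victor
After step 5: Zoe
After step 6: Xander

At step 6, the holder is Xander.

Answer: Xander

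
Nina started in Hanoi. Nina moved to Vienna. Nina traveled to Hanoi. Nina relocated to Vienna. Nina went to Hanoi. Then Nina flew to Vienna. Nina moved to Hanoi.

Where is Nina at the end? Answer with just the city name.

Tracking Nina's location:
Start: Nina is in Hanoi.
After move 1: Hanoi -> Vienna. Nina is in Vienna.
After move 2: Vienna -> Hanoi. Nina is in Hanoi.
After move 3: Hanoi -> Vienna. Nina is in Vienna.
After move 4: Vienna -> Hanoi. Nina is in Hanoi.
After move 5: Hanoi -> Vienna. Nina is in Vienna.
After move 6: Vienna -> Hanoi. Nina is in Hanoi.

Answer: Hanoi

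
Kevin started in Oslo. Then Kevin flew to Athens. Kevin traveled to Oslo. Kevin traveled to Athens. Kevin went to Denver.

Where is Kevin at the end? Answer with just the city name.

Tracking Kevin's location:
Start: Kevin is in Oslo.
After move 1: Oslo -> Athens. Kevin is in Athens.
After move 2: Athens -> Oslo. Kevin is in Oslo.
After move 3: Oslo -> Athens. Kevin is in Athens.
After move 4: Athens -> Denver. Kevin is in Denver.

Answer: Denver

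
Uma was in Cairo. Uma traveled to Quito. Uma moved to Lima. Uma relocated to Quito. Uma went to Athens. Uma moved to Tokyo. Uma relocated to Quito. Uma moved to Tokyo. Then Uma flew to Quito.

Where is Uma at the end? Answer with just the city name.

Answer: Quito

Derivation:
Tracking Uma's location:
Start: Uma is in Cairo.
After move 1: Cairo -> Quito. Uma is in Quito.
After move 2: Quito -> Lima. Uma is in Lima.
After move 3: Lima -> Quito. Uma is in Quito.
After move 4: Quito -> Athens. Uma is in Athens.
After move 5: Athens -> Tokyo. Uma is in Tokyo.
After move 6: Tokyo -> Quito. Uma is in Quito.
After move 7: Quito -> Tokyo. Uma is in Tokyo.
After move 8: Tokyo -> Quito. Uma is in Quito.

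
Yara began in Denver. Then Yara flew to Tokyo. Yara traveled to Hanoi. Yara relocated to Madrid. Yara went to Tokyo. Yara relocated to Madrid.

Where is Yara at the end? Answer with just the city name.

Answer: Madrid

Derivation:
Tracking Yara's location:
Start: Yara is in Denver.
After move 1: Denver -> Tokyo. Yara is in Tokyo.
After move 2: Tokyo -> Hanoi. Yara is in Hanoi.
After move 3: Hanoi -> Madrid. Yara is in Madrid.
After move 4: Madrid -> Tokyo. Yara is in Tokyo.
After move 5: Tokyo -> Madrid. Yara is in Madrid.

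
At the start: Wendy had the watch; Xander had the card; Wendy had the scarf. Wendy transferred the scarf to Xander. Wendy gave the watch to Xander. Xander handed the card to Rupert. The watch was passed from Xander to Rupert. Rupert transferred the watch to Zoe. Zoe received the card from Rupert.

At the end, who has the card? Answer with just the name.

Answer: Zoe

Derivation:
Tracking all object holders:
Start: watch:Wendy, card:Xander, scarf:Wendy
Event 1 (give scarf: Wendy -> Xander). State: watch:Wendy, card:Xander, scarf:Xander
Event 2 (give watch: Wendy -> Xander). State: watch:Xander, card:Xander, scarf:Xander
Event 3 (give card: Xander -> Rupert). State: watch:Xander, card:Rupert, scarf:Xander
Event 4 (give watch: Xander -> Rupert). State: watch:Rupert, card:Rupert, scarf:Xander
Event 5 (give watch: Rupert -> Zoe). State: watch:Zoe, card:Rupert, scarf:Xander
Event 6 (give card: Rupert -> Zoe). State: watch:Zoe, card:Zoe, scarf:Xander

Final state: watch:Zoe, card:Zoe, scarf:Xander
The card is held by Zoe.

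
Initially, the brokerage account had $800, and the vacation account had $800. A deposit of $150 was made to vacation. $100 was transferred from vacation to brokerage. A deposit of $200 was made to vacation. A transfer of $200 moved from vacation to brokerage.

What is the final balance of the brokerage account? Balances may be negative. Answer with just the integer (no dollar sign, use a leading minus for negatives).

Answer: 1100

Derivation:
Tracking account balances step by step:
Start: brokerage=800, vacation=800
Event 1 (deposit 150 to vacation): vacation: 800 + 150 = 950. Balances: brokerage=800, vacation=950
Event 2 (transfer 100 vacation -> brokerage): vacation: 950 - 100 = 850, brokerage: 800 + 100 = 900. Balances: brokerage=900, vacation=850
Event 3 (deposit 200 to vacation): vacation: 850 + 200 = 1050. Balances: brokerage=900, vacation=1050
Event 4 (transfer 200 vacation -> brokerage): vacation: 1050 - 200 = 850, brokerage: 900 + 200 = 1100. Balances: brokerage=1100, vacation=850

Final balance of brokerage: 1100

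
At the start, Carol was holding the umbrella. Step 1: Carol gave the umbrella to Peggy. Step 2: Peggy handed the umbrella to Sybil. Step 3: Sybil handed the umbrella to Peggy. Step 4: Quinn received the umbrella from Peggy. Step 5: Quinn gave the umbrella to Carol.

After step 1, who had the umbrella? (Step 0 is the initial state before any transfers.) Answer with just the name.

Answer: Peggy

Derivation:
Tracking the umbrella holder through step 1:
After step 0 (start): Carol
After step 1: Peggy

At step 1, the holder is Peggy.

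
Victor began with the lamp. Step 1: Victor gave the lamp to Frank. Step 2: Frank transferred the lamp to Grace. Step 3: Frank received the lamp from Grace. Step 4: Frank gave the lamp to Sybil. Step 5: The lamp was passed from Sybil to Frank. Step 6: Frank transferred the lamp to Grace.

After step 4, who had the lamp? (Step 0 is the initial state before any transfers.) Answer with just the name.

Answer: Sybil

Derivation:
Tracking the lamp holder through step 4:
After step 0 (start): Victor
After step 1: Frank
After step 2: Grace
After step 3: Frank
After step 4: Sybil

At step 4, the holder is Sybil.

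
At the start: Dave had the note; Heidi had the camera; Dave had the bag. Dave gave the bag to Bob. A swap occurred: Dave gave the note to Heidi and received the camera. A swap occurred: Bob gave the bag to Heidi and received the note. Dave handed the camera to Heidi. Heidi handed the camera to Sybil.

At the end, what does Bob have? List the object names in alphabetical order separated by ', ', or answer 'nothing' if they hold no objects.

Tracking all object holders:
Start: note:Dave, camera:Heidi, bag:Dave
Event 1 (give bag: Dave -> Bob). State: note:Dave, camera:Heidi, bag:Bob
Event 2 (swap note<->camera: now note:Heidi, camera:Dave). State: note:Heidi, camera:Dave, bag:Bob
Event 3 (swap bag<->note: now bag:Heidi, note:Bob). State: note:Bob, camera:Dave, bag:Heidi
Event 4 (give camera: Dave -> Heidi). State: note:Bob, camera:Heidi, bag:Heidi
Event 5 (give camera: Heidi -> Sybil). State: note:Bob, camera:Sybil, bag:Heidi

Final state: note:Bob, camera:Sybil, bag:Heidi
Bob holds: note.

Answer: note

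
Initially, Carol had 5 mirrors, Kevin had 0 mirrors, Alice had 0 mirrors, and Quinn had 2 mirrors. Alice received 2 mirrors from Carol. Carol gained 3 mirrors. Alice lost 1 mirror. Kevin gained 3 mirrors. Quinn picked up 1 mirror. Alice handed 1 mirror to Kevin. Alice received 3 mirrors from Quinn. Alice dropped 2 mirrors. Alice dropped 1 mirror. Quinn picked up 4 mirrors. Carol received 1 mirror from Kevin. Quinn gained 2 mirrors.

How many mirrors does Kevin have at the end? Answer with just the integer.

Answer: 3

Derivation:
Tracking counts step by step:
Start: Carol=5, Kevin=0, Alice=0, Quinn=2
Event 1 (Carol -> Alice, 2): Carol: 5 -> 3, Alice: 0 -> 2. State: Carol=3, Kevin=0, Alice=2, Quinn=2
Event 2 (Carol +3): Carol: 3 -> 6. State: Carol=6, Kevin=0, Alice=2, Quinn=2
Event 3 (Alice -1): Alice: 2 -> 1. State: Carol=6, Kevin=0, Alice=1, Quinn=2
Event 4 (Kevin +3): Kevin: 0 -> 3. State: Carol=6, Kevin=3, Alice=1, Quinn=2
Event 5 (Quinn +1): Quinn: 2 -> 3. State: Carol=6, Kevin=3, Alice=1, Quinn=3
Event 6 (Alice -> Kevin, 1): Alice: 1 -> 0, Kevin: 3 -> 4. State: Carol=6, Kevin=4, Alice=0, Quinn=3
Event 7 (Quinn -> Alice, 3): Quinn: 3 -> 0, Alice: 0 -> 3. State: Carol=6, Kevin=4, Alice=3, Quinn=0
Event 8 (Alice -2): Alice: 3 -> 1. State: Carol=6, Kevin=4, Alice=1, Quinn=0
Event 9 (Alice -1): Alice: 1 -> 0. State: Carol=6, Kevin=4, Alice=0, Quinn=0
Event 10 (Quinn +4): Quinn: 0 -> 4. State: Carol=6, Kevin=4, Alice=0, Quinn=4
Event 11 (Kevin -> Carol, 1): Kevin: 4 -> 3, Carol: 6 -> 7. State: Carol=7, Kevin=3, Alice=0, Quinn=4
Event 12 (Quinn +2): Quinn: 4 -> 6. State: Carol=7, Kevin=3, Alice=0, Quinn=6

Kevin's final count: 3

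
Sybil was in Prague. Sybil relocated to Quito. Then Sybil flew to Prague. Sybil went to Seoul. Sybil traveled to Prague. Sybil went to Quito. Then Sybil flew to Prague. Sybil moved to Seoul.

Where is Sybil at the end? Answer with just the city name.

Answer: Seoul

Derivation:
Tracking Sybil's location:
Start: Sybil is in Prague.
After move 1: Prague -> Quito. Sybil is in Quito.
After move 2: Quito -> Prague. Sybil is in Prague.
After move 3: Prague -> Seoul. Sybil is in Seoul.
After move 4: Seoul -> Prague. Sybil is in Prague.
After move 5: Prague -> Quito. Sybil is in Quito.
After move 6: Quito -> Prague. Sybil is in Prague.
After move 7: Prague -> Seoul. Sybil is in Seoul.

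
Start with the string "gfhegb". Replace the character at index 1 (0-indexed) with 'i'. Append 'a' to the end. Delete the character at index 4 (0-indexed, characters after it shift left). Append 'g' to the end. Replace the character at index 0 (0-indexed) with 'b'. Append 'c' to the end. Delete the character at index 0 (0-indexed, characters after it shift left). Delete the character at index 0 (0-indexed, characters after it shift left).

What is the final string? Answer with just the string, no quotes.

Answer: hebagc

Derivation:
Applying each edit step by step:
Start: "gfhegb"
Op 1 (replace idx 1: 'f' -> 'i'): "gfhegb" -> "gihegb"
Op 2 (append 'a'): "gihegb" -> "gihegba"
Op 3 (delete idx 4 = 'g'): "gihegba" -> "giheba"
Op 4 (append 'g'): "giheba" -> "gihebag"
Op 5 (replace idx 0: 'g' -> 'b'): "gihebag" -> "bihebag"
Op 6 (append 'c'): "bihebag" -> "bihebagc"
Op 7 (delete idx 0 = 'b'): "bihebagc" -> "ihebagc"
Op 8 (delete idx 0 = 'i'): "ihebagc" -> "hebagc"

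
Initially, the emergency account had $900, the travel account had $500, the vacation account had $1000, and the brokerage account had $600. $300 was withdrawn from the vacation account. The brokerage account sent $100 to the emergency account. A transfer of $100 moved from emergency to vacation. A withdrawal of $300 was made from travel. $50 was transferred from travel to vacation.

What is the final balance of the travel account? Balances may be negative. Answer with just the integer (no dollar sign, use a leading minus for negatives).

Answer: 150

Derivation:
Tracking account balances step by step:
Start: emergency=900, travel=500, vacation=1000, brokerage=600
Event 1 (withdraw 300 from vacation): vacation: 1000 - 300 = 700. Balances: emergency=900, travel=500, vacation=700, brokerage=600
Event 2 (transfer 100 brokerage -> emergency): brokerage: 600 - 100 = 500, emergency: 900 + 100 = 1000. Balances: emergency=1000, travel=500, vacation=700, brokerage=500
Event 3 (transfer 100 emergency -> vacation): emergency: 1000 - 100 = 900, vacation: 700 + 100 = 800. Balances: emergency=900, travel=500, vacation=800, brokerage=500
Event 4 (withdraw 300 from travel): travel: 500 - 300 = 200. Balances: emergency=900, travel=200, vacation=800, brokerage=500
Event 5 (transfer 50 travel -> vacation): travel: 200 - 50 = 150, vacation: 800 + 50 = 850. Balances: emergency=900, travel=150, vacation=850, brokerage=500

Final balance of travel: 150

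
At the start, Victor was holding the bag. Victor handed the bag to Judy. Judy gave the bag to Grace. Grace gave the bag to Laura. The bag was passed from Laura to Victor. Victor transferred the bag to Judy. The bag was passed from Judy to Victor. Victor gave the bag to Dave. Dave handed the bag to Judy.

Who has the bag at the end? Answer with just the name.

Answer: Judy

Derivation:
Tracking the bag through each event:
Start: Victor has the bag.
After event 1: Judy has the bag.
After event 2: Grace has the bag.
After event 3: Laura has the bag.
After event 4: Victor has the bag.
After event 5: Judy has the bag.
After event 6: Victor has the bag.
After event 7: Dave has the bag.
After event 8: Judy has the bag.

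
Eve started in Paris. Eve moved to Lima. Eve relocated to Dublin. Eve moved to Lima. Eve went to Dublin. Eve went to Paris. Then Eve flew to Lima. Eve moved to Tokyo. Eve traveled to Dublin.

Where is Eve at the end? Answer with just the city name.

Tracking Eve's location:
Start: Eve is in Paris.
After move 1: Paris -> Lima. Eve is in Lima.
After move 2: Lima -> Dublin. Eve is in Dublin.
After move 3: Dublin -> Lima. Eve is in Lima.
After move 4: Lima -> Dublin. Eve is in Dublin.
After move 5: Dublin -> Paris. Eve is in Paris.
After move 6: Paris -> Lima. Eve is in Lima.
After move 7: Lima -> Tokyo. Eve is in Tokyo.
After move 8: Tokyo -> Dublin. Eve is in Dublin.

Answer: Dublin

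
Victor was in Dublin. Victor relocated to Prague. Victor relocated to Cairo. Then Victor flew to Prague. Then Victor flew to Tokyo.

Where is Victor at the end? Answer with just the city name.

Answer: Tokyo

Derivation:
Tracking Victor's location:
Start: Victor is in Dublin.
After move 1: Dublin -> Prague. Victor is in Prague.
After move 2: Prague -> Cairo. Victor is in Cairo.
After move 3: Cairo -> Prague. Victor is in Prague.
After move 4: Prague -> Tokyo. Victor is in Tokyo.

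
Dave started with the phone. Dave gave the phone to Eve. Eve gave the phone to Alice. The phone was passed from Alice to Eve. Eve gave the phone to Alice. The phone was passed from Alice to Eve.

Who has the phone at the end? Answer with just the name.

Tracking the phone through each event:
Start: Dave has the phone.
After event 1: Eve has the phone.
After event 2: Alice has the phone.
After event 3: Eve has the phone.
After event 4: Alice has the phone.
After event 5: Eve has the phone.

Answer: Eve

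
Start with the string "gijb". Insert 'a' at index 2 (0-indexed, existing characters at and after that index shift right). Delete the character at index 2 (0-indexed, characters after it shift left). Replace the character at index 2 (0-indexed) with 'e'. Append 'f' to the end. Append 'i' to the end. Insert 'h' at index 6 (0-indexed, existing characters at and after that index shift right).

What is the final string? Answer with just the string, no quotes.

Answer: giebfih

Derivation:
Applying each edit step by step:
Start: "gijb"
Op 1 (insert 'a' at idx 2): "gijb" -> "giajb"
Op 2 (delete idx 2 = 'a'): "giajb" -> "gijb"
Op 3 (replace idx 2: 'j' -> 'e'): "gijb" -> "gieb"
Op 4 (append 'f'): "gieb" -> "giebf"
Op 5 (append 'i'): "giebf" -> "giebfi"
Op 6 (insert 'h' at idx 6): "giebfi" -> "giebfih"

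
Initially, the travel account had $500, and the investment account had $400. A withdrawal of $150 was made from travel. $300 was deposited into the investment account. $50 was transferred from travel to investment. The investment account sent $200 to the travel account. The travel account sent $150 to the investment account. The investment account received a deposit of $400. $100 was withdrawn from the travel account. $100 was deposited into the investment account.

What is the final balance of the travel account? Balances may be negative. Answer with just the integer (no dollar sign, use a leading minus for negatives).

Answer: 250

Derivation:
Tracking account balances step by step:
Start: travel=500, investment=400
Event 1 (withdraw 150 from travel): travel: 500 - 150 = 350. Balances: travel=350, investment=400
Event 2 (deposit 300 to investment): investment: 400 + 300 = 700. Balances: travel=350, investment=700
Event 3 (transfer 50 travel -> investment): travel: 350 - 50 = 300, investment: 700 + 50 = 750. Balances: travel=300, investment=750
Event 4 (transfer 200 investment -> travel): investment: 750 - 200 = 550, travel: 300 + 200 = 500. Balances: travel=500, investment=550
Event 5 (transfer 150 travel -> investment): travel: 500 - 150 = 350, investment: 550 + 150 = 700. Balances: travel=350, investment=700
Event 6 (deposit 400 to investment): investment: 700 + 400 = 1100. Balances: travel=350, investment=1100
Event 7 (withdraw 100 from travel): travel: 350 - 100 = 250. Balances: travel=250, investment=1100
Event 8 (deposit 100 to investment): investment: 1100 + 100 = 1200. Balances: travel=250, investment=1200

Final balance of travel: 250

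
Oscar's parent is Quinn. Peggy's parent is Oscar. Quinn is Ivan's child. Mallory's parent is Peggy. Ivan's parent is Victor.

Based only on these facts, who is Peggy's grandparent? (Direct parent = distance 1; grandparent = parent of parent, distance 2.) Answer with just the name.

Answer: Quinn

Derivation:
Reconstructing the parent chain from the given facts:
  Victor -> Ivan -> Quinn -> Oscar -> Peggy -> Mallory
(each arrow means 'parent of the next')
Positions in the chain (0 = top):
  position of Victor: 0
  position of Ivan: 1
  position of Quinn: 2
  position of Oscar: 3
  position of Peggy: 4
  position of Mallory: 5

Peggy is at position 4; the grandparent is 2 steps up the chain, i.e. position 2: Quinn.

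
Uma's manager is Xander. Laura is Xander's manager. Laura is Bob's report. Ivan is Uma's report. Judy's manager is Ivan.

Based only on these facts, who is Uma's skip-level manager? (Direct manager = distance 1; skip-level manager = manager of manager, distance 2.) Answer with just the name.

Answer: Laura

Derivation:
Reconstructing the manager chain from the given facts:
  Bob -> Laura -> Xander -> Uma -> Ivan -> Judy
(each arrow means 'manager of the next')
Positions in the chain (0 = top):
  position of Bob: 0
  position of Laura: 1
  position of Xander: 2
  position of Uma: 3
  position of Ivan: 4
  position of Judy: 5

Uma is at position 3; the skip-level manager is 2 steps up the chain, i.e. position 1: Laura.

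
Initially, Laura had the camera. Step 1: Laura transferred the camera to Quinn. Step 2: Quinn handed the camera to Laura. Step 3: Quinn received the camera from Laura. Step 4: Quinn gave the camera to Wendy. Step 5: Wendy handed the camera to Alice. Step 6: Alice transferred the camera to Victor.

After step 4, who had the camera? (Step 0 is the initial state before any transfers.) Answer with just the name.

Tracking the camera holder through step 4:
After step 0 (start): Laura
After step 1: Quinn
After step 2: Laura
After step 3: Quinn
After step 4: Wendy

At step 4, the holder is Wendy.

Answer: Wendy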